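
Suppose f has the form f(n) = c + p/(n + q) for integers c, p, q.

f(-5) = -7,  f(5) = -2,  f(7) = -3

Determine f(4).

(f(n) − c)(n + q) = p for each data point; the three points give a linear system in c and q, then p follows.
Solving: c = -5, q = -1, p = 12, so f(n) = -5 + 12/(n − 1).
Then f(4) = -5 + 12/3 = -1.

-1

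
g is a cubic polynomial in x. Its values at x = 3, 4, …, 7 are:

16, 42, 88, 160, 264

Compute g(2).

Write g(x) = ax³ + bx² + cx + d; the 5 given values yield a linear system in the 4 coefficients.
Solving, g(x) = x³ - 2x² + 3x - 2.
Then g(2) = 4.

4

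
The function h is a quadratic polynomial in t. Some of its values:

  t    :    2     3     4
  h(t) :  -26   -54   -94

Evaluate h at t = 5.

-146

Write h(t) = at² + bt + c; the 3 given values yield a linear system in the 3 coefficients.
Solving, h(t) = -6t² + 2t - 6.
Then h(5) = -146.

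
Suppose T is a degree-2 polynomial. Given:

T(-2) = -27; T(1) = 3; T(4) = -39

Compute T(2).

-3

Write T(x) = ax² + bx + c; the 3 given values yield a linear system in the 3 coefficients.
Solving, T(x) = -4x² + 6x + 1.
Then T(2) = -3.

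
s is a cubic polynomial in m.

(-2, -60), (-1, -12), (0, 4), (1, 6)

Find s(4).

108

Write s(m) = am³ + bm² + cm + d; the 4 given values yield a linear system in the 4 coefficients.
Solving, s(m) = 3m³ - 7m² + 6m + 4.
Then s(4) = 108.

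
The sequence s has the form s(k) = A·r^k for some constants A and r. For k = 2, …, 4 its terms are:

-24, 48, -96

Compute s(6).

Consecutive ratio: 48/(-24) = -2, and -96/48 = -2, so r = -2.
Then A·(-2)^2 = -24 gives A = -6, and s(k) = -6·(-2)^k.
s(6) = -6·(-2)^6 = -384.

-384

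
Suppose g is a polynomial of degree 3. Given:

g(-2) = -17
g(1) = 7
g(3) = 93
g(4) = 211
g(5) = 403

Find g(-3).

-69

Write g(t) = at³ + bt² + ct + d; the 5 given values yield a linear system in the 4 coefficients.
Solving, g(t) = 3t³ + t² + 3.
Then g(-3) = -69.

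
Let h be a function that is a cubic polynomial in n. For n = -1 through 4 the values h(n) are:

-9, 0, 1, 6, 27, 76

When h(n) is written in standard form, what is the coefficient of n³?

2

Write h(n) = an³ + bn² + cn + d; the 6 given values yield a linear system in the 4 coefficients.
Solving, h(n) = 2n³ - 4n² + 3n.
The coefficient of n³ is 2.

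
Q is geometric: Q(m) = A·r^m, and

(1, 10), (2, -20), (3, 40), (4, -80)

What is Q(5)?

Consecutive ratio: -20/10 = -2, and 40/(-20) = -2, so r = -2.
Then A·(-2)^1 = 10 gives A = -5, and Q(m) = -5·(-2)^m.
Q(5) = -5·(-2)^5 = 160.

160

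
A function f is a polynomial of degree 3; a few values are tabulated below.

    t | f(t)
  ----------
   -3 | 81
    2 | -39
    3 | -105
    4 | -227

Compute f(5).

Write f(t) = at³ + bt² + ct + d; the 4 given values yield a linear system in the 4 coefficients.
Solving, f(t) = -3t³ - t² - 4t - 3.
Then f(5) = -423.

-423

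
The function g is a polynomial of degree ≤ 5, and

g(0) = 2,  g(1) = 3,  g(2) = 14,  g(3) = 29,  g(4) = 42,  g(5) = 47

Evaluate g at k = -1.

First differences: 1, 11, 15, 13, 5. Second differences: 10, 4, -2, -8. Third differences: -6, -6, -6.
Level-3 differences are constant, so g has degree 3.
Fitting a degree-3 polynomial gives g(k) = -k³ + 8k² - 6k + 2.
Then g(-1) = 17.

17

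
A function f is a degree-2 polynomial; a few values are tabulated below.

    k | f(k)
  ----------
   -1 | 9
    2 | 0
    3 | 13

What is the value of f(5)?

Write f(k) = ak² + bk + c; the 3 given values yield a linear system in the 3 coefficients.
Solving, f(k) = 4k² - 7k - 2.
Then f(5) = 63.

63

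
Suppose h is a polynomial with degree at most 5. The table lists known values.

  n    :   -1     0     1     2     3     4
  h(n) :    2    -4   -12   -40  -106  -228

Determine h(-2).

24

First differences: -6, -8, -28, -66, -122. Second differences: -2, -20, -38, -56. Third differences: -18, -18, -18.
Level-3 differences are constant, so h has degree 3.
Fitting a degree-3 polynomial gives h(n) = -3n³ - n² - 4n - 4.
Then h(-2) = 24.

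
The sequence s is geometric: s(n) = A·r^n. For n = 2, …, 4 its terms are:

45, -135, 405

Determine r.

Consecutive ratio: -135/45 = -3, and 405/(-135) = -3, so r = -3.
Then A·(-3)^2 = 45 gives A = 5, and s(n) = 5·(-3)^n.

-3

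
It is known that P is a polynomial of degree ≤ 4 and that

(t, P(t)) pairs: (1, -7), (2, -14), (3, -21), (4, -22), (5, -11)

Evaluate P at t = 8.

154

First differences: -7, -7, -1, 11. Second differences: 0, 6, 12. Third differences: 6, 6.
Level-3 differences are constant, so P has degree 3.
Fitting a degree-3 polynomial gives P(t) = t³ - 6t² + 4t - 6.
Then P(8) = 154.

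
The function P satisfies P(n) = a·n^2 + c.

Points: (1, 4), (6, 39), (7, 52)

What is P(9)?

84

From P(1) = 4 and P(6) = 39: 1a + c = 4 and 36a + c = 39.
Subtracting: 35a = 35, so a = 1; then c = 4 − 1·1 = 3.
So P(n) = 1n² + 3, and P(9) = 84.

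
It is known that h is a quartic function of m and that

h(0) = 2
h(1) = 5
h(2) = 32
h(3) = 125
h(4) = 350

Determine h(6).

1580

Write h(m) = am^4 + bm³ + cm² + dm + e; the 5 given values yield a linear system in the 5 coefficients.
Solving, h(m) = m^4 + m³ + 2m² - m + 2.
Then h(6) = 1580.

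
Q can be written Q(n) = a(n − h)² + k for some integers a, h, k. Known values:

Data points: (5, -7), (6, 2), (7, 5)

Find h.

7

First differences 9, 3; second difference -6 = 2a, so a = -3.
Expanding, the n-coefficient is −2ah = 6h; matching it to the data gives h = 7, and then k = 5.
So Q(n) = -3(n − 7)² + 5.
Hence h = 7.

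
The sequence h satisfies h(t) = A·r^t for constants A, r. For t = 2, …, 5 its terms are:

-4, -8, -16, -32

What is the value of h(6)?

-64

Consecutive ratio: -8/(-4) = 2, and -16/(-8) = 2, so r = 2.
Then A·2^2 = -4 gives A = -1, and h(t) = -1·2^t.
h(6) = -1·2^6 = -64.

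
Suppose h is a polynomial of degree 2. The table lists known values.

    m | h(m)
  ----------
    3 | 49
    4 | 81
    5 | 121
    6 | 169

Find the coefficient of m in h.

4

Write h(m) = am² + bm + c; the 4 given values yield a linear system in the 3 coefficients.
Solving, h(m) = 4m² + 4m + 1.
The coefficient of m is 4.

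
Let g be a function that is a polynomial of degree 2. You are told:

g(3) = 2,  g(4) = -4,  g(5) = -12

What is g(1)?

8

Write g(k) = ak² + bk + c; the 3 given values yield a linear system in the 3 coefficients.
Solving, g(k) = -k² + k + 8.
Then g(1) = 8.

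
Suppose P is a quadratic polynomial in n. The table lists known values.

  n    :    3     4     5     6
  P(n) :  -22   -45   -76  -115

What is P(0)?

First differences: -23, -31, -39. Second differences: -8, -8.
Level-2 differences are constant, so P has degree 2.
Fitting a degree-2 polynomial gives P(n) = -4n² + 5n - 1.
The constant term is P(0) = -1.

-1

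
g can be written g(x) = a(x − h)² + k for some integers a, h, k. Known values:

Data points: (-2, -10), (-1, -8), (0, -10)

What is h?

First differences 2, -2; second difference -4 = 2a, so a = -2.
Expanding, the x-coefficient is −2ah = 4h; matching it to the data gives h = -1, and then k = -8.
So g(x) = -2(x + 1)² − 8.
Hence h = -1.

-1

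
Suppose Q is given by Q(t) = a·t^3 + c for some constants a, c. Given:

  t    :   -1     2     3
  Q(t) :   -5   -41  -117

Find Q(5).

From Q(-1) = -5 and Q(2) = -41: -1a + c = -5 and 8a + c = -41.
Subtracting: 9a = -36, so a = -4; then c = -5 − (-4)·(-1) = -9.
So Q(t) = -4t³ − 9, and Q(5) = -509.

-509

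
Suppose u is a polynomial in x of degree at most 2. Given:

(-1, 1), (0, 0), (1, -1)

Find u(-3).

First differences: -1, -1.
Level-1 differences are constant, so u has degree 1.
Fitting a degree-1 polynomial gives u(x) = -x.
Then u(-3) = 3.

3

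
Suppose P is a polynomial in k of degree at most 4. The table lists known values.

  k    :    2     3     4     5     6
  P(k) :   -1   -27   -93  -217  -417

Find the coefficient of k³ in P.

First differences: -26, -66, -124, -200. Second differences: -40, -58, -76. Third differences: -18, -18.
Level-3 differences are constant, so P has degree 3.
Fitting a degree-3 polynomial gives P(k) = -3k³ + 7k² - 4k + 3.
The coefficient of k³ is -3.

-3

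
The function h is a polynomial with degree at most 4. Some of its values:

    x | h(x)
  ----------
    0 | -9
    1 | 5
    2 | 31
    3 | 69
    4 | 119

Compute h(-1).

-11

First differences: 14, 26, 38, 50. Second differences: 12, 12, 12.
Level-2 differences are constant, so h has degree 2.
Fitting a degree-2 polynomial gives h(x) = 6x² + 8x - 9.
Then h(-1) = -11.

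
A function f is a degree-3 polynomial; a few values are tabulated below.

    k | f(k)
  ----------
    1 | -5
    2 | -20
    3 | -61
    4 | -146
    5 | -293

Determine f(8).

Write f(k) = ak³ + bk² + ck + d; the 5 given values yield a linear system in the 4 coefficients.
Solving, f(k) = -3k³ + 5k² - 9k + 2.
Then f(8) = -1286.

-1286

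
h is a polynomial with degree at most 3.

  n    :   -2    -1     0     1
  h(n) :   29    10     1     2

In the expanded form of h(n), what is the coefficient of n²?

5

First differences: -19, -9, 1. Second differences: 10, 10.
Level-2 differences are constant, so h has degree 2.
Fitting a degree-2 polynomial gives h(n) = 5n² - 4n + 1.
The coefficient of n² is 5.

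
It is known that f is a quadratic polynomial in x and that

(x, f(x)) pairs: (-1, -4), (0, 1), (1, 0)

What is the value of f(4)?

Write f(x) = ax² + bx + c; the 3 given values yield a linear system in the 3 coefficients.
Solving, f(x) = -3x² + 2x + 1.
Then f(4) = -39.

-39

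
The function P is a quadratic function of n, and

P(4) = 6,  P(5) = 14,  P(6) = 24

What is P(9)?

66

Write P(n) = an² + bn + c; the 3 given values yield a linear system in the 3 coefficients.
Solving, P(n) = n² - n - 6.
Then P(9) = 66.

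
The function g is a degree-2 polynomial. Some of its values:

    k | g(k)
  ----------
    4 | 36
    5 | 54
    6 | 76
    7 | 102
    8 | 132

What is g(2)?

First differences: 18, 22, 26, 30. Second differences: 4, 4, 4.
Level-2 differences are constant, so g has degree 2.
Fitting a degree-2 polynomial gives g(k) = 2k² + 4.
Then g(2) = 12.

12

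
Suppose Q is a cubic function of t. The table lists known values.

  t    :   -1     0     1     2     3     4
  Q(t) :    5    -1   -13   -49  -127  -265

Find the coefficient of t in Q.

-6

Write Q(t) = at³ + bt² + ct + d; the 6 given values yield a linear system in the 4 coefficients.
Solving, Q(t) = -3t³ - 3t² - 6t - 1.
The coefficient of t is -6.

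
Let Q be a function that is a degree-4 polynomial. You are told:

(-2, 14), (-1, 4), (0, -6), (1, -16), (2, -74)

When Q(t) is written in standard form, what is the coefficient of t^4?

-2

Write Q(t) = at^4 + bt³ + ct² + dt + e; the 5 given values yield a linear system in the 5 coefficients.
Solving, Q(t) = -2t^4 - 4t³ + 2t² - 6t - 6.
The coefficient of t^4 is -2.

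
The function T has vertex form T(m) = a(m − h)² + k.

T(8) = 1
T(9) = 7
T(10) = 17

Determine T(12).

First differences 6, 10; second difference 4 = 2a, so a = 2.
Expanding, the m-coefficient is −2ah = -4h; matching it to the data gives h = 7, and then k = -1.
So T(m) = 2(m − 7)² − 1.
T(12) = 2·5² − 1 = 49.

49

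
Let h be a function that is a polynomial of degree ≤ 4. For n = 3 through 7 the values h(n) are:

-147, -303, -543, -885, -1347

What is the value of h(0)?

Write h(n) = an^4 + bn³ + cn² + dn + e; the 5 given values yield a linear system in the 5 coefficients.
Solving, the leading coefficient vanishes, and h(n) = -3n³ - 6n² - 3n - 3.
Then h(0) = -3.

-3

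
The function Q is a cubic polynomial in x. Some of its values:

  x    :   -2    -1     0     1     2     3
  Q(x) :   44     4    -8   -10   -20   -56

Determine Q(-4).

Write Q(x) = ax³ + bx² + cx + d; the 6 given values yield a linear system in the 4 coefficients.
Solving, Q(x) = -3x³ + 5x² - 4x - 8.
Then Q(-4) = 280.

280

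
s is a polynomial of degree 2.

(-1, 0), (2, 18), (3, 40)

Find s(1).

Write s(t) = at² + bt + c; the 3 given values yield a linear system in the 3 coefficients.
Solving, s(t) = 4t² + 2t - 2.
Then s(1) = 4.

4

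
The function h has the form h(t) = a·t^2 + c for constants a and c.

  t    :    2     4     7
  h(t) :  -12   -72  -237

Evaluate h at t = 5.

-117

From h(2) = -12 and h(4) = -72: 4a + c = -12 and 16a + c = -72.
Subtracting: 12a = -60, so a = -5; then c = -12 − (-5)·4 = 8.
So h(t) = -5t² + 8, and h(5) = -117.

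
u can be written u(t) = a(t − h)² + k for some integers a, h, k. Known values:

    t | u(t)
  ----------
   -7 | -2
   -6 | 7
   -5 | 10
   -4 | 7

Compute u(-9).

First differences 9, 3, -3; second difference -6 = 2a, so a = -3.
Expanding, the t-coefficient is −2ah = 6h; matching it to the data gives h = -5, and then k = 10.
So u(t) = -3(t + 5)² + 10.
u(-9) = -3·(-4)² + 10 = -38.

-38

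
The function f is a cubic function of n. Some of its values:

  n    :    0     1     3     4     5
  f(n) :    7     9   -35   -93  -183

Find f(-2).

-15

Write f(n) = an³ + bn² + cn + d; the 5 given values yield a linear system in the 4 coefficients.
Solving, f(n) = -n³ - 4n² + 7n + 7.
Then f(-2) = -15.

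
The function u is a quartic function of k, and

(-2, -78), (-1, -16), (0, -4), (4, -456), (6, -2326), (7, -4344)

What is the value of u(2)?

Write u(k) = ak^4 + bk³ + ck² + dk + e; the 6 given values yield a linear system in the 5 coefficients.
Solving, u(k) = -2k^4 + 2k³ - 5k² + 3k - 4.
Then u(2) = -34.

-34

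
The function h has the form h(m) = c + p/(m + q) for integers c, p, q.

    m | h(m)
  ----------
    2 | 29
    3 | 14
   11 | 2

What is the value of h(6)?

(h(m) − c)(m + q) = p for each data point; the three points give a linear system in c and q, then p follows.
Solving: c = -1, q = -1, p = 30, so h(m) = -1 + 30/(m − 1).
Then h(6) = -1 + 30/5 = 5.

5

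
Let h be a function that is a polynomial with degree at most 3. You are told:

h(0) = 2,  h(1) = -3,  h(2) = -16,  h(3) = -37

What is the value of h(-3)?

-31

Write h(t) = at³ + bt² + ct + d; the 4 given values yield a linear system in the 4 coefficients.
Solving, the leading coefficient vanishes, and h(t) = -4t² - t + 2.
Then h(-3) = -31.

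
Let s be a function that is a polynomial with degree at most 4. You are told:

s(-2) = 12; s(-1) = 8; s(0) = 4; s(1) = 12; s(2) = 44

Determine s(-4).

-28

First differences: -4, -4, 8, 32. Second differences: 0, 12, 24. Third differences: 12, 12.
Level-3 differences are constant, so s has degree 3.
Fitting a degree-3 polynomial gives s(x) = 2x³ + 6x² + 4.
Then s(-4) = -28.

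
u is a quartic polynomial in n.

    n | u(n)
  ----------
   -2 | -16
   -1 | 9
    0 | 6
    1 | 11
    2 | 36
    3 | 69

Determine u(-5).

-979

Write u(n) = an^4 + bn³ + cn² + dn + e; the 6 given values yield a linear system in the 5 coefficients.
Solving, u(n) = -n^4 + 4n³ + 5n² - 3n + 6.
Then u(-5) = -979.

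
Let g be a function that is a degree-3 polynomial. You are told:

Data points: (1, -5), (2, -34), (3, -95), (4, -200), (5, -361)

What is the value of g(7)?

-899

First differences: -29, -61, -105, -161. Second differences: -32, -44, -56. Third differences: -12, -12.
Level-3 differences are constant, so g has degree 3.
Fitting a degree-3 polynomial gives g(m) = -2m³ - 4m² - 3m + 4.
Then g(7) = -899.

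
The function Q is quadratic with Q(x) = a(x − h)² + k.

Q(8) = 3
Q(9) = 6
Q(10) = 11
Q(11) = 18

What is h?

7

First differences 3, 5, 7; second difference 2 = 2a, so a = 1.
Expanding, the x-coefficient is −2ah = -2h; matching it to the data gives h = 7, and then k = 2.
So Q(x) = 1(x − 7)² + 2.
Hence h = 7.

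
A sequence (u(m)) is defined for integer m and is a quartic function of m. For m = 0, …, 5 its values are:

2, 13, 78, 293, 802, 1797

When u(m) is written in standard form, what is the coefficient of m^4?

2

First differences: 11, 65, 215, 509, 995. Second differences: 54, 150, 294, 486. Third differences: 96, 144, 192. Fourth differences: 48, 48.
Level-4 differences are constant, so u has degree 4.
Fitting a degree-4 polynomial gives u(m) = 2m^4 + 4m³ + m² + 4m + 2.
The coefficient of m^4 is 2.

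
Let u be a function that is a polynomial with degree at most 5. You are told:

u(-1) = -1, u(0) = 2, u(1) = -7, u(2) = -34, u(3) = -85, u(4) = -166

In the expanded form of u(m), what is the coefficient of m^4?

Write u(m) = am^5 + bm^4 + cm³ + dm² + em + p; the 6 given values yield a linear system in the 6 coefficients.
Solving, the top 2 coefficients vanish, and u(m) = -m³ - 6m² - 2m + 2.
The coefficient of m^4 is 0.

0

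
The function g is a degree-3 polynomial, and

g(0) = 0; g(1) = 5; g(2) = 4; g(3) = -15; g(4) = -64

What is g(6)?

-300

Write g(t) = at³ + bt² + ct + d; the 5 given values yield a linear system in the 4 coefficients.
Solving, g(t) = -2t³ + 3t² + 4t.
Then g(6) = -300.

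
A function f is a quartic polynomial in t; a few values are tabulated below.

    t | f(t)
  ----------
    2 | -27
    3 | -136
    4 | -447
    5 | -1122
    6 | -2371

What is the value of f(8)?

Write f(t) = at^4 + bt³ + ct² + dt + e; the 5 given values yield a linear system in the 5 coefficients.
Solving, f(t) = -2t^4 + t³ + 2t - 7.
Then f(8) = -7671.

-7671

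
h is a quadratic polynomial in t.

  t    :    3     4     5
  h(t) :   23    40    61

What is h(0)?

Write h(t) = at² + bt + c; the 3 given values yield a linear system in the 3 coefficients.
Solving, h(t) = 2t² + 3t - 4.
Then h(0) = -4.

-4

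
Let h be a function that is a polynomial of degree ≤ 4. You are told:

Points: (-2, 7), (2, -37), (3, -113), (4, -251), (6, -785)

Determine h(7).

Write h(n) = an^4 + bn³ + cn² + dn + e; the 5 given values yield a linear system in the 5 coefficients.
Solving, the leading coefficient vanishes, and h(n) = -3n³ - 4n² + n + 1.
Then h(7) = -1217.

-1217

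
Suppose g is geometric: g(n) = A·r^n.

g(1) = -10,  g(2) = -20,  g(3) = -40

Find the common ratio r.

Consecutive ratio: -20/(-10) = 2, and -40/(-20) = 2, so r = 2.
Then A·2^1 = -10 gives A = -5, and g(n) = -5·2^n.

2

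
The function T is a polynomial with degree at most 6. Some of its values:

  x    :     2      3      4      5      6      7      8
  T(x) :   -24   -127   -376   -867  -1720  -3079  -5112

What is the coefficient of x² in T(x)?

Write T(x) = ax^6 + bx^5 + cx^4 + dx³ + ex² + px + q; the 7 given values yield a linear system in the 7 coefficients.
Solving, the top 2 coefficients vanish, and T(x) = -x^4 - 2x³ + 8.
The coefficient of x² is 0.

0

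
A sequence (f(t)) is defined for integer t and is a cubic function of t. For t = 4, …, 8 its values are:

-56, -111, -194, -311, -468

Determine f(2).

-6

First differences: -55, -83, -117, -157. Second differences: -28, -34, -40. Third differences: -6, -6.
Level-3 differences are constant, so f has degree 3.
Fitting a degree-3 polynomial gives f(t) = -t³ + t² - 3t + 4.
Then f(2) = -6.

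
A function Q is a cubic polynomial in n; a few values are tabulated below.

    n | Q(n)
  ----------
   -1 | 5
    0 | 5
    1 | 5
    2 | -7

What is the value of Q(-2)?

Write Q(n) = an³ + bn² + cn + d; the 4 given values yield a linear system in the 4 coefficients.
Solving, Q(n) = -2n³ + 2n + 5.
Then Q(-2) = 17.

17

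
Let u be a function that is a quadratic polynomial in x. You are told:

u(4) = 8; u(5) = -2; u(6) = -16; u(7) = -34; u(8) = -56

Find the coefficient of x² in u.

First differences: -10, -14, -18, -22. Second differences: -4, -4, -4.
Level-2 differences are constant, so u has degree 2.
Fitting a degree-2 polynomial gives u(x) = -2x² + 8x + 8.
The coefficient of x² is -2.

-2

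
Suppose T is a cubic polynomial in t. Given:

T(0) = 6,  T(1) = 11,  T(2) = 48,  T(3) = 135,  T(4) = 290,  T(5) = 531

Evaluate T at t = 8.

First differences: 5, 37, 87, 155, 241. Second differences: 32, 50, 68, 86. Third differences: 18, 18, 18.
Level-3 differences are constant, so T has degree 3.
Fitting a degree-3 polynomial gives T(t) = 3t³ + 7t² - 5t + 6.
Then T(8) = 1950.

1950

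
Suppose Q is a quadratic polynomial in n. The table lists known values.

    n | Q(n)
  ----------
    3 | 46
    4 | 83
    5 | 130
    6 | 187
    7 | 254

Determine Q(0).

First differences: 37, 47, 57, 67. Second differences: 10, 10, 10.
Level-2 differences are constant, so Q has degree 2.
Fitting a degree-2 polynomial gives Q(n) = 5n² + 2n - 5.
Then Q(0) = -5.

-5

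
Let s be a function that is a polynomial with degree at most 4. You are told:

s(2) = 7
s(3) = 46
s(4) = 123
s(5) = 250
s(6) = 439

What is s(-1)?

Write s(k) = ak^4 + bk³ + ck² + dk + e; the 5 given values yield a linear system in the 5 coefficients.
Solving, the leading coefficient vanishes, and s(k) = 2k³ + k² - 4k - 5.
Then s(-1) = -2.

-2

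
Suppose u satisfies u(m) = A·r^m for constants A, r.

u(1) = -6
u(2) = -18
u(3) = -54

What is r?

Consecutive ratio: -18/(-6) = 3, and -54/(-18) = 3, so r = 3.
Then A·3^1 = -6 gives A = -2, and u(m) = -2·3^m.

3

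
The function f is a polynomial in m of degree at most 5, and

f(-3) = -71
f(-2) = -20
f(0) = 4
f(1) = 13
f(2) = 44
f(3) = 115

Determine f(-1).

Write f(m) = am^5 + bm^4 + cm³ + dm² + em + p; the 6 given values yield a linear system in the 6 coefficients.
Solving, the top 2 coefficients vanish, and f(m) = 3m³ + 2m² + 4m + 4.
Then f(-1) = -1.

-1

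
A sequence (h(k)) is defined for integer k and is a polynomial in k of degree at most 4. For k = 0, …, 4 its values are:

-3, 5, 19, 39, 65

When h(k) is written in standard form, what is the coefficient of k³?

0

First differences: 8, 14, 20, 26. Second differences: 6, 6, 6.
Level-2 differences are constant, so h has degree 2.
Fitting a degree-2 polynomial gives h(k) = 3k² + 5k - 3.
The coefficient of k³ is 0.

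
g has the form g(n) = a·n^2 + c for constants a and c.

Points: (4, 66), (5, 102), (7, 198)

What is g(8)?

From g(4) = 66 and g(5) = 102: 16a + c = 66 and 25a + c = 102.
Subtracting: 9a = 36, so a = 4; then c = 66 − 4·16 = 2.
So g(n) = 4n² + 2, and g(8) = 258.

258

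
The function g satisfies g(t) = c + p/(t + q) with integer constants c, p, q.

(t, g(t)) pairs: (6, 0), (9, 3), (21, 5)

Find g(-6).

8

(g(t) − c)(t + q) = p for each data point; the three points give a linear system in c and q, then p follows.
Solving: c = 6, q = -3, p = -18, so g(t) = 6 − 18/(t − 3).
Then g(-6) = 6 − 18/(-9) = 8.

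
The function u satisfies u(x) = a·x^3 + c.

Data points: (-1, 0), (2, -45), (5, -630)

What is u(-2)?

35

From u(-1) = 0 and u(2) = -45: -1a + c = 0 and 8a + c = -45.
Subtracting: 9a = -45, so a = -5; then c = 0 − (-5)·(-1) = -5.
So u(x) = -5x³ − 5, and u(-2) = 35.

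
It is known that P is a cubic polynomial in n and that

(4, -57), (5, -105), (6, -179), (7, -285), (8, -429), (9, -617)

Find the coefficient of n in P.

First differences: -48, -74, -106, -144, -188. Second differences: -26, -32, -38, -44. Third differences: -6, -6, -6.
Level-3 differences are constant, so P has degree 3.
Fitting a degree-3 polynomial gives P(n) = -n³ + 2n² - 5n - 5.
The coefficient of n is -5.

-5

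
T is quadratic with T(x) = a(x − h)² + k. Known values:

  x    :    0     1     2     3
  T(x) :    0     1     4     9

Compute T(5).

First differences 1, 3, 5; second difference 2 = 2a, so a = 1.
Expanding, the x-coefficient is −2ah = -2h; matching it to the data gives h = 0, and then k = 0.
So T(x) = 1(x + 0)² + 0.
T(5) = 1·5² + 0 = 25.

25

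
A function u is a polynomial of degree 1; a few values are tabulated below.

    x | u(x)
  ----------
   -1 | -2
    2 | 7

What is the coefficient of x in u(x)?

3

Write u(x) = ax + b; the 2 given values yield a linear system in the 2 coefficients.
Solving, u(x) = 3x + 1.
The coefficient of x is 3.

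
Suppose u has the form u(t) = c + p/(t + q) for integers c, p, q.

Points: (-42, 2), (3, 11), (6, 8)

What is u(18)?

5

(u(t) − c)(t + q) = p for each data point; the three points give a linear system in c and q, then p follows.
Solving: c = 3, q = 2, p = 40, so u(t) = 3 + 40/(t + 2).
Then u(18) = 3 + 40/20 = 5.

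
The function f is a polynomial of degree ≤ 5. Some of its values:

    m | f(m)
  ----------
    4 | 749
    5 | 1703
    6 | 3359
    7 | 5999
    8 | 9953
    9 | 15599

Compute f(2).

First differences: 954, 1656, 2640, 3954, 5646. Second differences: 702, 984, 1314, 1692. Third differences: 282, 330, 378. Fourth differences: 48, 48.
Level-4 differences are constant, so f has degree 4.
Fitting a degree-4 polynomial gives f(m) = 2m^4 + 3m³ + 4m² - 3m - 7.
Then f(2) = 59.

59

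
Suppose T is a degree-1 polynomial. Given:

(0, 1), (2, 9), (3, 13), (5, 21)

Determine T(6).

25

Write T(t) = at + b; the 4 given values yield a linear system in the 2 coefficients.
Solving, T(t) = 4t + 1.
Then T(6) = 25.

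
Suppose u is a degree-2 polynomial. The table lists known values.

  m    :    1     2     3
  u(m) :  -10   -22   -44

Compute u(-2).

Write u(m) = am² + bm + c; the 3 given values yield a linear system in the 3 coefficients.
Solving, u(m) = -5m² + 3m - 8.
Then u(-2) = -34.

-34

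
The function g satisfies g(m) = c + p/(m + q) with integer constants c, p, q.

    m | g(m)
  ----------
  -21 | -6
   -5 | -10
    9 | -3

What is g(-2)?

(g(m) − c)(m + q) = p for each data point; the three points give a linear system in c and q, then p follows.
Solving: c = -5, q = 1, p = 20, so g(m) = -5 + 20/(m + 1).
Then g(-2) = -5 + 20/(-1) = -25.

-25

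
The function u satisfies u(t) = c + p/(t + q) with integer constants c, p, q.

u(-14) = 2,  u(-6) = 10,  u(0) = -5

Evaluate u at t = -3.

-20

(u(t) − c)(t + q) = p for each data point; the three points give a linear system in c and q, then p follows.
Solving: c = 0, q = 4, p = -20, so u(t) = -20/(t + 4).
Then u(-3) = 0 − 20/1 = -20.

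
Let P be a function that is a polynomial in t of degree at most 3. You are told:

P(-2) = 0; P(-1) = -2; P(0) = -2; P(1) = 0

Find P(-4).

10

First differences: -2, 0, 2. Second differences: 2, 2.
Level-2 differences are constant, so P has degree 2.
Fitting a degree-2 polynomial gives P(t) = t² + t - 2.
Then P(-4) = 10.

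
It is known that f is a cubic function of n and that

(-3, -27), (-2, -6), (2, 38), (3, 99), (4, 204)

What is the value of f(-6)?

-306

Write f(n) = an³ + bn² + cn + d; the 5 given values yield a linear system in the 4 coefficients.
Solving, f(n) = 2n³ + 4n² + 3n.
Then f(-6) = -306.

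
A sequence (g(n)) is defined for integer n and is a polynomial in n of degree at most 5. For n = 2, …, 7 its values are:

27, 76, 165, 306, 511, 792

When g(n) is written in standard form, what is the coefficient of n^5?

0

Write g(n) = an^5 + bn^4 + cn³ + dn² + en + p; the 6 given values yield a linear system in the 6 coefficients.
Solving, the top 2 coefficients vanish, and g(n) = 2n³ + 2n² + n + 1.
The coefficient of n^5 is 0.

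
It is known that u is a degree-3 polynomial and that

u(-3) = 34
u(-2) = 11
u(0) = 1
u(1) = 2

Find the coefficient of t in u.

Write u(t) = at³ + bt² + ct + d; the 4 given values yield a linear system in the 4 coefficients.
Solving, u(t) = -t³ + t² + t + 1.
The coefficient of t is 1.

1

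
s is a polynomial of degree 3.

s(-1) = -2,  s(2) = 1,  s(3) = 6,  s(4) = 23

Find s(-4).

-113

Write s(m) = am³ + bm² + cm + d; the 4 given values yield a linear system in the 4 coefficients.
Solving, s(m) = m³ - 3m² + m + 3.
Then s(-4) = -113.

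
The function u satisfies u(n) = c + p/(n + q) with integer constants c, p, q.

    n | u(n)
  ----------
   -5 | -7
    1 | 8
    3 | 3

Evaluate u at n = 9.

0

(u(n) − c)(n + q) = p for each data point; the three points give a linear system in c and q, then p follows.
Solving: c = -2, q = 1, p = 20, so u(n) = -2 + 20/(n + 1).
Then u(9) = -2 + 20/10 = 0.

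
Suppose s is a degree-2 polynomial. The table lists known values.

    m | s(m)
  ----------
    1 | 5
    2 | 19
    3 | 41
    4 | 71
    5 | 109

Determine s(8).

271

First differences: 14, 22, 30, 38. Second differences: 8, 8, 8.
Level-2 differences are constant, so s has degree 2.
Fitting a degree-2 polynomial gives s(m) = 4m² + 2m - 1.
Then s(8) = 271.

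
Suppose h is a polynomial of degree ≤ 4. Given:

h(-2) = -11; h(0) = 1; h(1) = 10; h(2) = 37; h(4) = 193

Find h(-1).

Write h(k) = ak^4 + bk³ + ck² + dk + e; the 5 given values yield a linear system in the 5 coefficients.
Solving, the leading coefficient vanishes, and h(k) = 2k³ + 3k² + 4k + 1.
Then h(-1) = -2.

-2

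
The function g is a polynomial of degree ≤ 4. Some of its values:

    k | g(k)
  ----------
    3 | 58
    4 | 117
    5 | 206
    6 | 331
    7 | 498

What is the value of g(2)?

First differences: 59, 89, 125, 167. Second differences: 30, 36, 42. Third differences: 6, 6.
Level-3 differences are constant, so g has degree 3.
Fitting a degree-3 polynomial gives g(k) = k³ + 3k² + k + 1.
Then g(2) = 23.

23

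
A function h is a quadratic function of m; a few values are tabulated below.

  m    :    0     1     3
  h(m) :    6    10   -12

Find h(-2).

-32

Write h(m) = am² + bm + c; the 3 given values yield a linear system in the 3 coefficients.
Solving, h(m) = -5m² + 9m + 6.
Then h(-2) = -32.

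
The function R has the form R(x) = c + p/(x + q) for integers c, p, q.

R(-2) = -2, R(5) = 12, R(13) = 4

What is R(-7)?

0

(R(x) − c)(x + q) = p for each data point; the three points give a linear system in c and q, then p follows.
Solving: c = 2, q = -3, p = 20, so R(x) = 2 + 20/(x − 3).
Then R(-7) = 2 + 20/(-10) = 0.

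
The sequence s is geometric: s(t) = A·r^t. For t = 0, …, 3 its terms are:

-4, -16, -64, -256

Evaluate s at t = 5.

-4096

Consecutive ratio: -16/(-4) = 4, and -64/(-16) = 4, so r = 4.
Then A·4^0 = -4 gives A = -4, and s(t) = -4·4^t.
s(5) = -4·4^5 = -4096.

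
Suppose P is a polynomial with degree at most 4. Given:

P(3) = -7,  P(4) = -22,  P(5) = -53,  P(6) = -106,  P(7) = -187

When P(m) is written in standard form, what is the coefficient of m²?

First differences: -15, -31, -53, -81. Second differences: -16, -22, -28. Third differences: -6, -6.
Level-3 differences are constant, so P has degree 3.
Fitting a degree-3 polynomial gives P(m) = -m³ + 4m² - 6m + 2.
The coefficient of m² is 4.

4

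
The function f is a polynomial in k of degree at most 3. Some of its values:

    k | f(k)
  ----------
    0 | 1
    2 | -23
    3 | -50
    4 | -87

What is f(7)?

Write f(k) = ak³ + bk² + ck + d; the 4 given values yield a linear system in the 4 coefficients.
Solving, the leading coefficient vanishes, and f(k) = -5k² - 2k + 1.
Then f(7) = -258.

-258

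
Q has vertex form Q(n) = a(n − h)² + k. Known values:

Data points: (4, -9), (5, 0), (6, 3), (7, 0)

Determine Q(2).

First differences 9, 3, -3; second difference -6 = 2a, so a = -3.
Expanding, the n-coefficient is −2ah = 6h; matching it to the data gives h = 6, and then k = 3.
So Q(n) = -3(n − 6)² + 3.
Q(2) = -3·(-4)² + 3 = -45.

-45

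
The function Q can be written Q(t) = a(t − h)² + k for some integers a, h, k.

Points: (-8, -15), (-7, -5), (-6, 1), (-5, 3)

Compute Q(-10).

-47

First differences 10, 6, 2; second difference -4 = 2a, so a = -2.
Expanding, the t-coefficient is −2ah = 4h; matching it to the data gives h = -5, and then k = 3.
So Q(t) = -2(t + 5)² + 3.
Q(-10) = -2·(-5)² + 3 = -47.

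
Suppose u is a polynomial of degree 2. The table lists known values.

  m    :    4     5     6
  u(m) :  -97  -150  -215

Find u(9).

-482

Write u(m) = am² + bm + c; the 3 given values yield a linear system in the 3 coefficients.
Solving, u(m) = -6m² + m - 5.
Then u(9) = -482.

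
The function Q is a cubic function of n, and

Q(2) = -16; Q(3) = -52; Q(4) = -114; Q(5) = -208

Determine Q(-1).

-4

Write Q(n) = an³ + bn² + cn + d; the 4 given values yield a linear system in the 4 coefficients.
Solving, Q(n) = -n³ - 4n² + 3n + 2.
Then Q(-1) = -4.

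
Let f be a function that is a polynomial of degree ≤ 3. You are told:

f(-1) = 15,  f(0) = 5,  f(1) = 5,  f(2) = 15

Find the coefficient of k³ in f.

0

First differences: -10, 0, 10. Second differences: 10, 10.
Level-2 differences are constant, so f has degree 2.
Fitting a degree-2 polynomial gives f(k) = 5k² - 5k + 5.
The coefficient of k³ is 0.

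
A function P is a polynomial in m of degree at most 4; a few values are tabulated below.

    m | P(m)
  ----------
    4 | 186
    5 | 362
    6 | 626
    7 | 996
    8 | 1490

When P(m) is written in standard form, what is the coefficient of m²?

-1

Write P(m) = am^4 + bm³ + cm² + dm + e; the 5 given values yield a linear system in the 5 coefficients.
Solving, the leading coefficient vanishes, and P(m) = 3m³ - m² + 2m + 2.
The coefficient of m² is -1.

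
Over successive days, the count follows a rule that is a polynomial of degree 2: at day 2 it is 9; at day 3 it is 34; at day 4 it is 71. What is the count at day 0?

-5

Write the value at x as P(x).
Write P(x) = ax² + bx + c; the 3 given values yield a linear system in the 3 coefficients.
Solving, P(x) = 6x² - 5x - 5.
Then P(0) = -5.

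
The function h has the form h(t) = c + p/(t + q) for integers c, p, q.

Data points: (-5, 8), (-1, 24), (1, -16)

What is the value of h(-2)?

14

(h(t) − c)(t + q) = p for each data point; the three points give a linear system in c and q, then p follows.
Solving: c = 4, q = 0, p = -20, so h(t) = 4 − 20/(t + 0).
Then h(-2) = 4 − 20/(-2) = 14.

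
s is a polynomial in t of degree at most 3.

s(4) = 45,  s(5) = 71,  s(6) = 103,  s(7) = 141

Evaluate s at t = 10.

First differences: 26, 32, 38. Second differences: 6, 6.
Level-2 differences are constant, so s has degree 2.
Fitting a degree-2 polynomial gives s(t) = 3t² - t + 1.
Then s(10) = 291.

291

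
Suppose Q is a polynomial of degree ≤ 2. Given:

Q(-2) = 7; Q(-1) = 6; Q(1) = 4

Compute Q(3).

2

Write Q(n) = an² + bn + c; the 3 given values yield a linear system in the 3 coefficients.
Solving, the leading coefficient vanishes, and Q(n) = -n + 5.
Then Q(3) = 2.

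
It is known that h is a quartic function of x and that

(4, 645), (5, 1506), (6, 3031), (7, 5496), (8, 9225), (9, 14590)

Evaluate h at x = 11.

31956

First differences: 861, 1525, 2465, 3729, 5365. Second differences: 664, 940, 1264, 1636. Third differences: 276, 324, 372. Fourth differences: 48, 48.
Level-4 differences are constant, so h has degree 4.
Fitting a degree-4 polynomial gives h(x) = 2x^4 + 2x³ + x + 1.
Then h(11) = 31956.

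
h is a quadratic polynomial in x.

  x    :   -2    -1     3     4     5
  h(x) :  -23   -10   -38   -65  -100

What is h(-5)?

-110

Write h(x) = ax² + bx + c; the 5 given values yield a linear system in the 3 coefficients.
Solving, h(x) = -4x² + x - 5.
Then h(-5) = -110.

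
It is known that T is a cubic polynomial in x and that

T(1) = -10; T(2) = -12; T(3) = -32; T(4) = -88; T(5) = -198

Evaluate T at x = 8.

-1032

Write T(x) = ax³ + bx² + cx + d; the 5 given values yield a linear system in the 4 coefficients.
Solving, T(x) = -3x³ + 9x² - 8x - 8.
Then T(8) = -1032.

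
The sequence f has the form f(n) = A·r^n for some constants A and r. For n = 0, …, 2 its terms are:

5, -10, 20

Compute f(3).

Consecutive ratio: -10/5 = -2, and 20/(-10) = -2, so r = -2.
Then A·(-2)^0 = 5 gives A = 5, and f(n) = 5·(-2)^n.
f(3) = 5·(-2)^3 = -40.

-40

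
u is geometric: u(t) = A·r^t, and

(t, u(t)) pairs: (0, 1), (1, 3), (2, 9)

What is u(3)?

Consecutive ratio: 3/1 = 3, and 9/3 = 3, so r = 3.
Then A·3^0 = 1 gives A = 1, and u(t) = 1·3^t.
u(3) = 1·3^3 = 27.

27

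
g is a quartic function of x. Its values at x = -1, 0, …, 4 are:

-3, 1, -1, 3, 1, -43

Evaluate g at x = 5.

First differences: 4, -2, 4, -2, -44. Second differences: -6, 6, -6, -42. Third differences: 12, -12, -36. Fourth differences: -24, -24.
Level-4 differences are constant, so g has degree 4.
Fitting a degree-4 polynomial gives g(x) = -x^4 + 4x³ - 2x² - 3x + 1.
Then g(5) = -189.

-189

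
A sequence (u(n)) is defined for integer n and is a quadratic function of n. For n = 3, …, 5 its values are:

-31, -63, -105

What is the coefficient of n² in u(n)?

Write u(n) = an² + bn + c; the 3 given values yield a linear system in the 3 coefficients.
Solving, u(n) = -5n² + 3n + 5.
The coefficient of n² is -5.

-5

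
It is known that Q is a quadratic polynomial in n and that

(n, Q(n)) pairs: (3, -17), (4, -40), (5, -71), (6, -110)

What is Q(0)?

4

First differences: -23, -31, -39. Second differences: -8, -8.
Level-2 differences are constant, so Q has degree 2.
Fitting a degree-2 polynomial gives Q(n) = -4n² + 5n + 4.
The constant term is Q(0) = 4.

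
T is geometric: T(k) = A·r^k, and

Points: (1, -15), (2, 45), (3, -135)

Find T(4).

Consecutive ratio: 45/(-15) = -3, and -135/45 = -3, so r = -3.
Then A·(-3)^1 = -15 gives A = 5, and T(k) = 5·(-3)^k.
T(4) = 5·(-3)^4 = 405.

405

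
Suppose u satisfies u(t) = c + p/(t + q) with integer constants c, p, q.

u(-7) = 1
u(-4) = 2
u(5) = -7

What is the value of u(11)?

-3

(u(t) − c)(t + q) = p for each data point; the three points give a linear system in c and q, then p follows.
Solving: c = -1, q = -2, p = -18, so u(t) = -1 − 18/(t − 2).
Then u(11) = -1 − 18/9 = -3.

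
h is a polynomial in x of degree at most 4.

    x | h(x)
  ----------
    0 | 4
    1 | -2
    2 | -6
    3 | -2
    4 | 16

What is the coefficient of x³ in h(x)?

1

Write h(x) = ax^4 + bx³ + cx² + dx + e; the 5 given values yield a linear system in the 5 coefficients.
Solving, the leading coefficient vanishes, and h(x) = x³ - 2x² - 5x + 4.
The coefficient of x³ is 1.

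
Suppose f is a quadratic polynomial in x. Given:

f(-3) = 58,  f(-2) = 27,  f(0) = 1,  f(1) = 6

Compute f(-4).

101

Write f(x) = ax² + bx + c; the 4 given values yield a linear system in the 3 coefficients.
Solving, f(x) = 6x² - x + 1.
Then f(-4) = 101.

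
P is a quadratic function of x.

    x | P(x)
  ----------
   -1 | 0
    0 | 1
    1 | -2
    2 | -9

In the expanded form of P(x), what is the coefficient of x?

-1

First differences: 1, -3, -7. Second differences: -4, -4.
Level-2 differences are constant, so P has degree 2.
Fitting a degree-2 polynomial gives P(x) = -2x² - x + 1.
The coefficient of x is -1.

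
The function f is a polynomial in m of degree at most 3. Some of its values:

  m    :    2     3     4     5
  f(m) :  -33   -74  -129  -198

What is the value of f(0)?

7

First differences: -41, -55, -69. Second differences: -14, -14.
Level-2 differences are constant, so f has degree 2.
Fitting a degree-2 polynomial gives f(m) = -7m² - 6m + 7.
Then f(0) = 7.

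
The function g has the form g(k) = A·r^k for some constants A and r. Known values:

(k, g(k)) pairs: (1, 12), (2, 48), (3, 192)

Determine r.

4

Consecutive ratio: 48/12 = 4, and 192/48 = 4, so r = 4.
Then A·4^1 = 12 gives A = 3, and g(k) = 3·4^k.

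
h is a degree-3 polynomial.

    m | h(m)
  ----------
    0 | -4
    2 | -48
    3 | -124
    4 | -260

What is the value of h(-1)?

Write h(m) = am³ + bm² + cm + d; the 4 given values yield a linear system in the 4 coefficients.
Solving, h(m) = -3m³ - 3m² - 4m - 4.
Then h(-1) = 0.

0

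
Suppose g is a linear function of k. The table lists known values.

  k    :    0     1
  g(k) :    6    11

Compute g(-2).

-4

Write g(k) = ak + b; the 2 given values yield a linear system in the 2 coefficients.
Solving, g(k) = 5k + 6.
Then g(-2) = -4.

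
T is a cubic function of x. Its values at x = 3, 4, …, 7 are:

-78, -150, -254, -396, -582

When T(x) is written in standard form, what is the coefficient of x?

First differences: -72, -104, -142, -186. Second differences: -32, -38, -44. Third differences: -6, -6.
Level-3 differences are constant, so T has degree 3.
Fitting a degree-3 polynomial gives T(x) = -x³ - 4x² - 7x + 6.
The coefficient of x is -7.

-7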